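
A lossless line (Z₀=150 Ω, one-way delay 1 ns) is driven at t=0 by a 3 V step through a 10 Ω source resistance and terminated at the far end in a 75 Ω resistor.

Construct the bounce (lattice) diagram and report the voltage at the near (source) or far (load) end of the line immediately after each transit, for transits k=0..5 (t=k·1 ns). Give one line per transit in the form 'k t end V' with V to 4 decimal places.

0 0 source 2.8125
1 1 load 1.8750
2 2 source 2.6953
3 3 load 2.4219
4 4 source 2.6611
5 5 load 2.5814

Γ_L=-0.333333, Γ_S=-0.875000; launch V₁=3·150/160=2.812500
k=0 src: V=2.8125
k=1 load: inc=2.812500, refl=2.812500·-0.333333=-0.9375; V=0.000000+2.812500+-0.937500=1.8750
k=2 src: inc=-0.937500, refl=-0.937500·-0.875000=0.8203; V=2.812500+-0.937500+0.820312=2.6953
k=3 load: inc=0.820312, refl=0.820312·-0.333333=-0.2734; V=1.875000+0.820312+-0.273438=2.4219
k=4 src: inc=-0.273438, refl=-0.273438·-0.875000=0.2393; V=2.695312+-0.273438+0.239258=2.6611
k=5 load: inc=0.239258, refl=0.239258·-0.333333=-0.0798; V=2.421875+0.239258+-0.079753=2.5814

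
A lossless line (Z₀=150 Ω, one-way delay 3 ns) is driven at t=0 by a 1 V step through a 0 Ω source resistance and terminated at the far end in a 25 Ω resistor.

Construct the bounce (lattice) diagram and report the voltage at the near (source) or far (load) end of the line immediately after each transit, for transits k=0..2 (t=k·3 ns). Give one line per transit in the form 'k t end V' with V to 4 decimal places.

0 0 source 1.0000
1 3 load 0.2857
2 6 source 1.0000

Γ_L=-0.714286, Γ_S=-1.000000; launch V₁=1·150/150=1.000000
k=0 src: V=1.0000
k=1 load: inc=1.000000, refl=1.000000·-0.714286=-0.7143; V=0.000000+1.000000+-0.714286=0.2857
k=2 src: inc=-0.714286, refl=-0.714286·-1.000000=0.7143; V=1.000000+-0.714286+0.714286=1.0000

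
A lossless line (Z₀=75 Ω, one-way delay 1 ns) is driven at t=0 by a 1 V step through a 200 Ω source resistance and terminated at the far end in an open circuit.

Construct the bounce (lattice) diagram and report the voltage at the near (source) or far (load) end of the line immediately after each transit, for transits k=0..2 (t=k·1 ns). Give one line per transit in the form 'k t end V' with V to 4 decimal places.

0 0 source 0.2727
1 1 load 0.5455
2 2 source 0.6694

Γ_L=1.000000, Γ_S=0.454545; launch V₁=1·75/275=0.272727
k=0 src: V=0.2727
k=1 load: inc=0.272727, refl=0.272727·1.000000=0.2727; V=0.000000+0.272727+0.272727=0.5455
k=2 src: inc=0.272727, refl=0.272727·0.454545=0.1240; V=0.272727+0.272727+0.123967=0.6694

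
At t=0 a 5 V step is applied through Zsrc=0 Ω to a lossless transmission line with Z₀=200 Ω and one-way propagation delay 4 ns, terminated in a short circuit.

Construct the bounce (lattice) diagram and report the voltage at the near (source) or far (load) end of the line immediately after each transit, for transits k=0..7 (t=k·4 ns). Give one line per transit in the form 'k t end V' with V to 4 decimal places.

Γ_L=-1.000000, Γ_S=-1.000000; launch V₁=5·200/200=5.000000
k=0 src: V=5.0000
k=1 load: inc=5.000000, refl=5.000000·-1.000000=-5.0000; V=0.000000+5.000000+-5.000000=0.0000
k=2 src: inc=-5.000000, refl=-5.000000·-1.000000=5.0000; V=5.000000+-5.000000+5.000000=5.0000
k=3 load: inc=5.000000, refl=5.000000·-1.000000=-5.0000; V=0.000000+5.000000+-5.000000=0.0000
k=4 src: inc=-5.000000, refl=-5.000000·-1.000000=5.0000; V=5.000000+-5.000000+5.000000=5.0000
k=5 load: inc=5.000000, refl=5.000000·-1.000000=-5.0000; V=0.000000+5.000000+-5.000000=0.0000
k=6 src: inc=-5.000000, refl=-5.000000·-1.000000=5.0000; V=5.000000+-5.000000+5.000000=5.0000
k=7 load: inc=5.000000, refl=5.000000·-1.000000=-5.0000; V=0.000000+5.000000+-5.000000=0.0000

0 0 source 5.0000
1 4 load 0.0000
2 8 source 5.0000
3 12 load 0.0000
4 16 source 5.0000
5 20 load 0.0000
6 24 source 5.0000
7 28 load 0.0000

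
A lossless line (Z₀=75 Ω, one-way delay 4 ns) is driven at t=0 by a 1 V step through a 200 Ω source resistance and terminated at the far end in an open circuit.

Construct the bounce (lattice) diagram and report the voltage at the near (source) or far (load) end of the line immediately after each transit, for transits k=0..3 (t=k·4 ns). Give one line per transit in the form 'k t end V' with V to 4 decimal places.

Γ_L=1.000000, Γ_S=0.454545; launch V₁=1·75/275=0.272727
k=0 src: V=0.2727
k=1 load: inc=0.272727, refl=0.272727·1.000000=0.2727; V=0.000000+0.272727+0.272727=0.5455
k=2 src: inc=0.272727, refl=0.272727·0.454545=0.1240; V=0.272727+0.272727+0.123967=0.6694
k=3 load: inc=0.123967, refl=0.123967·1.000000=0.1240; V=0.545455+0.123967+0.123967=0.7934

0 0 source 0.2727
1 4 load 0.5455
2 8 source 0.6694
3 12 load 0.7934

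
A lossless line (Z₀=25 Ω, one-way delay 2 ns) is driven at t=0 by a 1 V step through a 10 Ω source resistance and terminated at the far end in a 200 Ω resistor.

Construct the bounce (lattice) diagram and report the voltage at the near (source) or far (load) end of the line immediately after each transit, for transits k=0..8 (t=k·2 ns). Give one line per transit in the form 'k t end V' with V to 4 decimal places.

Γ_L=0.777778, Γ_S=-0.428571; launch V₁=1·25/35=0.714286
k=0 src: V=0.7143
k=1 load: inc=0.714286, refl=0.714286·0.777778=0.5556; V=0.000000+0.714286+0.555556=1.2698
k=2 src: inc=0.555556, refl=0.555556·-0.428571=-0.2381; V=0.714286+0.555556+-0.238095=1.0317
k=3 load: inc=-0.238095, refl=-0.238095·0.777778=-0.1852; V=1.269841+-0.238095+-0.185185=0.8466
k=4 src: inc=-0.185185, refl=-0.185185·-0.428571=0.0794; V=1.031746+-0.185185+0.079365=0.9259
k=5 load: inc=0.079365, refl=0.079365·0.777778=0.0617; V=0.846561+0.079365+0.061728=0.9877
k=6 src: inc=0.061728, refl=0.061728·-0.428571=-0.0265; V=0.925926+0.061728+-0.026455=0.9612
k=7 load: inc=-0.026455, refl=-0.026455·0.777778=-0.0206; V=0.987654+-0.026455+-0.020576=0.9406
k=8 src: inc=-0.020576, refl=-0.020576·-0.428571=0.0088; V=0.961199+-0.020576+0.008818=0.9494

0 0 source 0.7143
1 2 load 1.2698
2 4 source 1.0317
3 6 load 0.8466
4 8 source 0.9259
5 10 load 0.9877
6 12 source 0.9612
7 14 load 0.9406
8 16 source 0.9494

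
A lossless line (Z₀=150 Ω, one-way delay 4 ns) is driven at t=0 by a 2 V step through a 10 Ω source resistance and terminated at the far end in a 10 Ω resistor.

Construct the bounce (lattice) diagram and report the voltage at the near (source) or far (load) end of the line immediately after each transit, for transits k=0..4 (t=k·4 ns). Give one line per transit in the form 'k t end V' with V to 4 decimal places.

0 0 source 1.8750
1 4 load 0.2344
2 8 source 1.6699
3 12 load 0.4138
4 16 source 1.5129

Γ_L=-0.875000, Γ_S=-0.875000; launch V₁=2·150/160=1.875000
k=0 src: V=1.8750
k=1 load: inc=1.875000, refl=1.875000·-0.875000=-1.6406; V=0.000000+1.875000+-1.640625=0.2344
k=2 src: inc=-1.640625, refl=-1.640625·-0.875000=1.4355; V=1.875000+-1.640625+1.435547=1.6699
k=3 load: inc=1.435547, refl=1.435547·-0.875000=-1.2561; V=0.234375+1.435547+-1.256104=0.4138
k=4 src: inc=-1.256104, refl=-1.256104·-0.875000=1.0991; V=1.669922+-1.256104+1.099091=1.5129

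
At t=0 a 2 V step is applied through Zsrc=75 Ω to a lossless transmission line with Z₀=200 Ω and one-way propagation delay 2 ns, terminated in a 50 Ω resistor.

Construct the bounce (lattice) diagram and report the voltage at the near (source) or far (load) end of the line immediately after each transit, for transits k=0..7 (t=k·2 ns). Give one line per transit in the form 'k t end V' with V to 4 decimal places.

Γ_L=-0.600000, Γ_S=-0.454545; launch V₁=2·200/275=1.454545
k=0 src: V=1.4545
k=1 load: inc=1.454545, refl=1.454545·-0.600000=-0.8727; V=0.000000+1.454545+-0.872727=0.5818
k=2 src: inc=-0.872727, refl=-0.872727·-0.454545=0.3967; V=1.454545+-0.872727+0.396694=0.9785
k=3 load: inc=0.396694, refl=0.396694·-0.600000=-0.2380; V=0.581818+0.396694+-0.238017=0.7405
k=4 src: inc=-0.238017, refl=-0.238017·-0.454545=0.1082; V=0.978512+-0.238017+0.108189=0.8487
k=5 load: inc=0.108189, refl=0.108189·-0.600000=-0.0649; V=0.740496+0.108189+-0.064914=0.7838
k=6 src: inc=-0.064914, refl=-0.064914·-0.454545=0.0295; V=0.848685+-0.064914+0.029506=0.8133
k=7 load: inc=0.029506, refl=0.029506·-0.600000=-0.0177; V=0.783772+0.029506+-0.017704=0.7956

0 0 source 1.4545
1 2 load 0.5818
2 4 source 0.9785
3 6 load 0.7405
4 8 source 0.8487
5 10 load 0.7838
6 12 source 0.8133
7 14 load 0.7956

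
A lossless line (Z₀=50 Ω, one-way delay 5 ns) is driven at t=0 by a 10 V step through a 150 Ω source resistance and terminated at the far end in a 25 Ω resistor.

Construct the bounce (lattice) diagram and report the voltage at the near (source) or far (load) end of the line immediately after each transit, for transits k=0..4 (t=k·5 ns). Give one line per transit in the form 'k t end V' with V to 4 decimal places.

0 0 source 2.5000
1 5 load 1.6667
2 10 source 1.2500
3 15 load 1.3889
4 20 source 1.4583

Γ_L=-0.333333, Γ_S=0.500000; launch V₁=10·50/200=2.500000
k=0 src: V=2.5000
k=1 load: inc=2.500000, refl=2.500000·-0.333333=-0.8333; V=0.000000+2.500000+-0.833333=1.6667
k=2 src: inc=-0.833333, refl=-0.833333·0.500000=-0.4167; V=2.500000+-0.833333+-0.416667=1.2500
k=3 load: inc=-0.416667, refl=-0.416667·-0.333333=0.1389; V=1.666667+-0.416667+0.138889=1.3889
k=4 src: inc=0.138889, refl=0.138889·0.500000=0.0694; V=1.250000+0.138889+0.069444=1.4583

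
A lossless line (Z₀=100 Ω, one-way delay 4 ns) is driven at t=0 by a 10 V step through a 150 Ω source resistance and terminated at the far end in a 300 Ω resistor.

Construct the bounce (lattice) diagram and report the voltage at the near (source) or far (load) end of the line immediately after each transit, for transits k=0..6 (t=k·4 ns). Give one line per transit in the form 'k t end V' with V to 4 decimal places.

0 0 source 4.0000
1 4 load 6.0000
2 8 source 6.4000
3 12 load 6.6000
4 16 source 6.6400
5 20 load 6.6600
6 24 source 6.6640

Γ_L=0.500000, Γ_S=0.200000; launch V₁=10·100/250=4.000000
k=0 src: V=4.0000
k=1 load: inc=4.000000, refl=4.000000·0.500000=2.0000; V=0.000000+4.000000+2.000000=6.0000
k=2 src: inc=2.000000, refl=2.000000·0.200000=0.4000; V=4.000000+2.000000+0.400000=6.4000
k=3 load: inc=0.400000, refl=0.400000·0.500000=0.2000; V=6.000000+0.400000+0.200000=6.6000
k=4 src: inc=0.200000, refl=0.200000·0.200000=0.0400; V=6.400000+0.200000+0.040000=6.6400
k=5 load: inc=0.040000, refl=0.040000·0.500000=0.0200; V=6.600000+0.040000+0.020000=6.6600
k=6 src: inc=0.020000, refl=0.020000·0.200000=0.0040; V=6.640000+0.020000+0.004000=6.6640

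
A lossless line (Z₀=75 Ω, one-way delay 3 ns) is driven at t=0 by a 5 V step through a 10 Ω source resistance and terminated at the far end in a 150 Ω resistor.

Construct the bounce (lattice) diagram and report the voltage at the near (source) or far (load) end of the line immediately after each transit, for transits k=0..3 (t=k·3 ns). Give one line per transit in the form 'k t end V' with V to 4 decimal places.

Γ_L=0.333333, Γ_S=-0.764706; launch V₁=5·75/85=4.411765
k=0 src: V=4.4118
k=1 load: inc=4.411765, refl=4.411765·0.333333=1.4706; V=0.000000+4.411765+1.470588=5.8824
k=2 src: inc=1.470588, refl=1.470588·-0.764706=-1.1246; V=4.411765+1.470588+-1.124567=4.7578
k=3 load: inc=-1.124567, refl=-1.124567·0.333333=-0.3749; V=5.882353+-1.124567+-0.374856=4.3829

0 0 source 4.4118
1 3 load 5.8824
2 6 source 4.7578
3 9 load 4.3829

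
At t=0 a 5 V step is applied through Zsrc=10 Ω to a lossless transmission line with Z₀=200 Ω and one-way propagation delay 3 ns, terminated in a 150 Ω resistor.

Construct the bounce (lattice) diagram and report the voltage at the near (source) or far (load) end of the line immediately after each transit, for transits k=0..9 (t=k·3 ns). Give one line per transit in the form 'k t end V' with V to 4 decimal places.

0 0 source 4.7619
1 3 load 4.0816
2 6 source 4.6971
3 9 load 4.6092
4 12 source 4.6887
5 15 load 4.6774
6 18 source 4.6877
7 21 load 4.6862
8 24 source 4.6875
9 27 load 4.6873

Γ_L=-0.142857, Γ_S=-0.904762; launch V₁=5·200/210=4.761905
k=0 src: V=4.7619
k=1 load: inc=4.761905, refl=4.761905·-0.142857=-0.6803; V=0.000000+4.761905+-0.680272=4.0816
k=2 src: inc=-0.680272, refl=-0.680272·-0.904762=0.6155; V=4.761905+-0.680272+0.615484=4.6971
k=3 load: inc=0.615484, refl=0.615484·-0.142857=-0.0879; V=4.081633+0.615484+-0.087926=4.6092
k=4 src: inc=-0.087926, refl=-0.087926·-0.904762=0.0796; V=4.697117+-0.087926+0.079552=4.6887
k=5 load: inc=0.079552, refl=0.079552·-0.142857=-0.0114; V=4.609191+0.079552+-0.011365=4.6774
k=6 src: inc=-0.011365, refl=-0.011365·-0.904762=0.0103; V=4.688743+-0.011365+0.010282=4.6877
k=7 load: inc=0.010282, refl=0.010282·-0.142857=-0.0015; V=4.677378+0.010282+-0.001469=4.6862
k=8 src: inc=-0.001469, refl=-0.001469·-0.904762=0.0013; V=4.687661+-0.001469+0.001329=4.6875
k=9 load: inc=0.001329, refl=0.001329·-0.142857=-0.0002; V=4.686192+0.001329+-0.000190=4.6873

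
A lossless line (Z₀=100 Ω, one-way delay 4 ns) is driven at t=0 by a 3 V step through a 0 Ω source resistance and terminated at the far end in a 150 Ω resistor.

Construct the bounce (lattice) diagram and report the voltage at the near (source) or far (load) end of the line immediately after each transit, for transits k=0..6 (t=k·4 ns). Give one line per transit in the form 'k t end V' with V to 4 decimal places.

Γ_L=0.200000, Γ_S=-1.000000; launch V₁=3·100/100=3.000000
k=0 src: V=3.0000
k=1 load: inc=3.000000, refl=3.000000·0.200000=0.6000; V=0.000000+3.000000+0.600000=3.6000
k=2 src: inc=0.600000, refl=0.600000·-1.000000=-0.6000; V=3.000000+0.600000+-0.600000=3.0000
k=3 load: inc=-0.600000, refl=-0.600000·0.200000=-0.1200; V=3.600000+-0.600000+-0.120000=2.8800
k=4 src: inc=-0.120000, refl=-0.120000·-1.000000=0.1200; V=3.000000+-0.120000+0.120000=3.0000
k=5 load: inc=0.120000, refl=0.120000·0.200000=0.0240; V=2.880000+0.120000+0.024000=3.0240
k=6 src: inc=0.024000, refl=0.024000·-1.000000=-0.0240; V=3.000000+0.024000+-0.024000=3.0000

0 0 source 3.0000
1 4 load 3.6000
2 8 source 3.0000
3 12 load 2.8800
4 16 source 3.0000
5 20 load 3.0240
6 24 source 3.0000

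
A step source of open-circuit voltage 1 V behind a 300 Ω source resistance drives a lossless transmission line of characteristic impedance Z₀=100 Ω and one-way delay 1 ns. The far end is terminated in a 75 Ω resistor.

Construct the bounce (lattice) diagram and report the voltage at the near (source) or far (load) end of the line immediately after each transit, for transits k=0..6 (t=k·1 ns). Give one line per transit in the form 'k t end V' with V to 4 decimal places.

Γ_L=-0.142857, Γ_S=0.500000; launch V₁=1·100/400=0.250000
k=0 src: V=0.2500
k=1 load: inc=0.250000, refl=0.250000·-0.142857=-0.0357; V=0.000000+0.250000+-0.035714=0.2143
k=2 src: inc=-0.035714, refl=-0.035714·0.500000=-0.0179; V=0.250000+-0.035714+-0.017857=0.1964
k=3 load: inc=-0.017857, refl=-0.017857·-0.142857=0.0026; V=0.214286+-0.017857+0.002551=0.1990
k=4 src: inc=0.002551, refl=0.002551·0.500000=0.0013; V=0.196429+0.002551+0.001276=0.2003
k=5 load: inc=0.001276, refl=0.001276·-0.142857=-0.0002; V=0.198980+0.001276+-0.000182=0.2001
k=6 src: inc=-0.000182, refl=-0.000182·0.500000=-0.0001; V=0.200255+-0.000182+-0.000091=0.2000

0 0 source 0.2500
1 1 load 0.2143
2 2 source 0.1964
3 3 load 0.1990
4 4 source 0.2003
5 5 load 0.2001
6 6 source 0.2000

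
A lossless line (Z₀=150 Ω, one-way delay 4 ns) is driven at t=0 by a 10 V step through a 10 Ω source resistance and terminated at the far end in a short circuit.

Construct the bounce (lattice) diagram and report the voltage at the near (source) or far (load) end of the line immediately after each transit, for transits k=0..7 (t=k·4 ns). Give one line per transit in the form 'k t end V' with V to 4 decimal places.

Γ_L=-1.000000, Γ_S=-0.875000; launch V₁=10·150/160=9.375000
k=0 src: V=9.3750
k=1 load: inc=9.375000, refl=9.375000·-1.000000=-9.3750; V=0.000000+9.375000+-9.375000=0.0000
k=2 src: inc=-9.375000, refl=-9.375000·-0.875000=8.2031; V=9.375000+-9.375000+8.203125=8.2031
k=3 load: inc=8.203125, refl=8.203125·-1.000000=-8.2031; V=0.000000+8.203125+-8.203125=0.0000
k=4 src: inc=-8.203125, refl=-8.203125·-0.875000=7.1777; V=8.203125+-8.203125+7.177734=7.1777
k=5 load: inc=7.177734, refl=7.177734·-1.000000=-7.1777; V=0.000000+7.177734+-7.177734=0.0000
k=6 src: inc=-7.177734, refl=-7.177734·-0.875000=6.2805; V=7.177734+-7.177734+6.280518=6.2805
k=7 load: inc=6.280518, refl=6.280518·-1.000000=-6.2805; V=0.000000+6.280518+-6.280518=0.0000

0 0 source 9.3750
1 4 load 0.0000
2 8 source 8.2031
3 12 load 0.0000
4 16 source 7.1777
5 20 load 0.0000
6 24 source 6.2805
7 28 load 0.0000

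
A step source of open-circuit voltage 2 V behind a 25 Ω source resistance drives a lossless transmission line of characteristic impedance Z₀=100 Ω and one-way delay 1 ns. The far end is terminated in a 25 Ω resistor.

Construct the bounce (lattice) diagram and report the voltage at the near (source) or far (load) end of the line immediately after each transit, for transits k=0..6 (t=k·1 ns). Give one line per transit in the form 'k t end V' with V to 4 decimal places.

Γ_L=-0.600000, Γ_S=-0.600000; launch V₁=2·100/125=1.600000
k=0 src: V=1.6000
k=1 load: inc=1.600000, refl=1.600000·-0.600000=-0.9600; V=0.000000+1.600000+-0.960000=0.6400
k=2 src: inc=-0.960000, refl=-0.960000·-0.600000=0.5760; V=1.600000+-0.960000+0.576000=1.2160
k=3 load: inc=0.576000, refl=0.576000·-0.600000=-0.3456; V=0.640000+0.576000+-0.345600=0.8704
k=4 src: inc=-0.345600, refl=-0.345600·-0.600000=0.2074; V=1.216000+-0.345600+0.207360=1.0778
k=5 load: inc=0.207360, refl=0.207360·-0.600000=-0.1244; V=0.870400+0.207360+-0.124416=0.9533
k=6 src: inc=-0.124416, refl=-0.124416·-0.600000=0.0746; V=1.077760+-0.124416+0.074650=1.0280

0 0 source 1.6000
1 1 load 0.6400
2 2 source 1.2160
3 3 load 0.8704
4 4 source 1.0778
5 5 load 0.9533
6 6 source 1.0280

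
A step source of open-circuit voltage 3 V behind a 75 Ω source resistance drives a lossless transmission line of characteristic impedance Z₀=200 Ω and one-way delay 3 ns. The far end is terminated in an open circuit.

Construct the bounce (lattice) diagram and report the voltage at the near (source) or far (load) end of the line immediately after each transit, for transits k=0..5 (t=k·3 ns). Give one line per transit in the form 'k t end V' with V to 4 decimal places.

Γ_L=1.000000, Γ_S=-0.454545; launch V₁=3·200/275=2.181818
k=0 src: V=2.1818
k=1 load: inc=2.181818, refl=2.181818·1.000000=2.1818; V=0.000000+2.181818+2.181818=4.3636
k=2 src: inc=2.181818, refl=2.181818·-0.454545=-0.9917; V=2.181818+2.181818+-0.991736=3.3719
k=3 load: inc=-0.991736, refl=-0.991736·1.000000=-0.9917; V=4.363636+-0.991736+-0.991736=2.3802
k=4 src: inc=-0.991736, refl=-0.991736·-0.454545=0.4508; V=3.371901+-0.991736+0.450789=2.8310
k=5 load: inc=0.450789, refl=0.450789·1.000000=0.4508; V=2.380165+0.450789+0.450789=3.2817

0 0 source 2.1818
1 3 load 4.3636
2 6 source 3.3719
3 9 load 2.3802
4 12 source 2.8310
5 15 load 3.2817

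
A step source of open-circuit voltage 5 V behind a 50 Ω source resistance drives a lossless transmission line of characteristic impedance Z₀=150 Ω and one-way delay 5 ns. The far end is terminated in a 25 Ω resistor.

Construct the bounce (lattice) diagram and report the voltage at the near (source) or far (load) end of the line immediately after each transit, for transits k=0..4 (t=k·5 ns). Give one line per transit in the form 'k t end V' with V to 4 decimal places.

Γ_L=-0.714286, Γ_S=-0.500000; launch V₁=5·150/200=3.750000
k=0 src: V=3.7500
k=1 load: inc=3.750000, refl=3.750000·-0.714286=-2.6786; V=0.000000+3.750000+-2.678571=1.0714
k=2 src: inc=-2.678571, refl=-2.678571·-0.500000=1.3393; V=3.750000+-2.678571+1.339286=2.4107
k=3 load: inc=1.339286, refl=1.339286·-0.714286=-0.9566; V=1.071429+1.339286+-0.956633=1.4541
k=4 src: inc=-0.956633, refl=-0.956633·-0.500000=0.4783; V=2.410714+-0.956633+0.478316=1.9324

0 0 source 3.7500
1 5 load 1.0714
2 10 source 2.4107
3 15 load 1.4541
4 20 source 1.9324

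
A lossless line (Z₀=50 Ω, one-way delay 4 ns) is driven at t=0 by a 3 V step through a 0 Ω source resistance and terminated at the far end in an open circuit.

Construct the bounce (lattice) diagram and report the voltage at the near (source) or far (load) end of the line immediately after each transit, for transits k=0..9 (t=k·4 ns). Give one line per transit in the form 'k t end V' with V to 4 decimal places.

0 0 source 3.0000
1 4 load 6.0000
2 8 source 3.0000
3 12 load 0.0000
4 16 source 3.0000
5 20 load 6.0000
6 24 source 3.0000
7 28 load 0.0000
8 32 source 3.0000
9 36 load 6.0000

Γ_L=1.000000, Γ_S=-1.000000; launch V₁=3·50/50=3.000000
k=0 src: V=3.0000
k=1 load: inc=3.000000, refl=3.000000·1.000000=3.0000; V=0.000000+3.000000+3.000000=6.0000
k=2 src: inc=3.000000, refl=3.000000·-1.000000=-3.0000; V=3.000000+3.000000+-3.000000=3.0000
k=3 load: inc=-3.000000, refl=-3.000000·1.000000=-3.0000; V=6.000000+-3.000000+-3.000000=0.0000
k=4 src: inc=-3.000000, refl=-3.000000·-1.000000=3.0000; V=3.000000+-3.000000+3.000000=3.0000
k=5 load: inc=3.000000, refl=3.000000·1.000000=3.0000; V=0.000000+3.000000+3.000000=6.0000
k=6 src: inc=3.000000, refl=3.000000·-1.000000=-3.0000; V=3.000000+3.000000+-3.000000=3.0000
k=7 load: inc=-3.000000, refl=-3.000000·1.000000=-3.0000; V=6.000000+-3.000000+-3.000000=0.0000
k=8 src: inc=-3.000000, refl=-3.000000·-1.000000=3.0000; V=3.000000+-3.000000+3.000000=3.0000
k=9 load: inc=3.000000, refl=3.000000·1.000000=3.0000; V=0.000000+3.000000+3.000000=6.0000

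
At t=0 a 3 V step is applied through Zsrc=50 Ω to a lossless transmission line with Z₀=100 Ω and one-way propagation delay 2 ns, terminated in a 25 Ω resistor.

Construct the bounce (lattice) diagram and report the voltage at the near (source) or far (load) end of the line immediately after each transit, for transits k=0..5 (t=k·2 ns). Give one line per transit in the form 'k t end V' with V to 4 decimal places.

Γ_L=-0.600000, Γ_S=-0.333333; launch V₁=3·100/150=2.000000
k=0 src: V=2.0000
k=1 load: inc=2.000000, refl=2.000000·-0.600000=-1.2000; V=0.000000+2.000000+-1.200000=0.8000
k=2 src: inc=-1.200000, refl=-1.200000·-0.333333=0.4000; V=2.000000+-1.200000+0.400000=1.2000
k=3 load: inc=0.400000, refl=0.400000·-0.600000=-0.2400; V=0.800000+0.400000+-0.240000=0.9600
k=4 src: inc=-0.240000, refl=-0.240000·-0.333333=0.0800; V=1.200000+-0.240000+0.080000=1.0400
k=5 load: inc=0.080000, refl=0.080000·-0.600000=-0.0480; V=0.960000+0.080000+-0.048000=0.9920

0 0 source 2.0000
1 2 load 0.8000
2 4 source 1.2000
3 6 load 0.9600
4 8 source 1.0400
5 10 load 0.9920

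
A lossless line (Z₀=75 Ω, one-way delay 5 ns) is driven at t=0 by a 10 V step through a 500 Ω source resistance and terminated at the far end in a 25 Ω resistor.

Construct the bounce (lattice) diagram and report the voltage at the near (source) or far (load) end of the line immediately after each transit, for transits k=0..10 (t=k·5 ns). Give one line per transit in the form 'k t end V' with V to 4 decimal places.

Γ_L=-0.500000, Γ_S=0.739130; launch V₁=10·75/575=1.304348
k=0 src: V=1.3043
k=1 load: inc=1.304348, refl=1.304348·-0.500000=-0.6522; V=0.000000+1.304348+-0.652174=0.6522
k=2 src: inc=-0.652174, refl=-0.652174·0.739130=-0.4820; V=1.304348+-0.652174+-0.482042=0.1701
k=3 load: inc=-0.482042, refl=-0.482042·-0.500000=0.2410; V=0.652174+-0.482042+0.241021=0.4112
k=4 src: inc=0.241021, refl=0.241021·0.739130=0.1781; V=0.170132+0.241021+0.178146=0.5893
k=5 load: inc=0.178146, refl=0.178146·-0.500000=-0.0891; V=0.411153+0.178146+-0.089073=0.5002
k=6 src: inc=-0.089073, refl=-0.089073·0.739130=-0.0658; V=0.589299+-0.089073+-0.065836=0.4344
k=7 load: inc=-0.065836, refl=-0.065836·-0.500000=0.0329; V=0.500226+-0.065836+0.032918=0.4673
k=8 src: inc=0.032918, refl=0.032918·0.739130=0.0243; V=0.434390+0.032918+0.024331=0.4916
k=9 load: inc=0.024331, refl=0.024331·-0.500000=-0.0122; V=0.467308+0.024331+-0.012165=0.4795
k=10 src: inc=-0.012165, refl=-0.012165·0.739130=-0.0090; V=0.491639+-0.012165+-0.008992=0.4705

0 0 source 1.3043
1 5 load 0.6522
2 10 source 0.1701
3 15 load 0.4112
4 20 source 0.5893
5 25 load 0.5002
6 30 source 0.4344
7 35 load 0.4673
8 40 source 0.4916
9 45 load 0.4795
10 50 source 0.4705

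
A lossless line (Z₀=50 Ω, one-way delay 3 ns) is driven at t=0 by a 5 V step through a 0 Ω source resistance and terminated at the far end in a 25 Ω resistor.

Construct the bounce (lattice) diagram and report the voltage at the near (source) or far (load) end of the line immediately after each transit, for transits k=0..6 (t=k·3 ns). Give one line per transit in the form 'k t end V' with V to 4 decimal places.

Γ_L=-0.333333, Γ_S=-1.000000; launch V₁=5·50/50=5.000000
k=0 src: V=5.0000
k=1 load: inc=5.000000, refl=5.000000·-0.333333=-1.6667; V=0.000000+5.000000+-1.666667=3.3333
k=2 src: inc=-1.666667, refl=-1.666667·-1.000000=1.6667; V=5.000000+-1.666667+1.666667=5.0000
k=3 load: inc=1.666667, refl=1.666667·-0.333333=-0.5556; V=3.333333+1.666667+-0.555556=4.4444
k=4 src: inc=-0.555556, refl=-0.555556·-1.000000=0.5556; V=5.000000+-0.555556+0.555556=5.0000
k=5 load: inc=0.555556, refl=0.555556·-0.333333=-0.1852; V=4.444444+0.555556+-0.185185=4.8148
k=6 src: inc=-0.185185, refl=-0.185185·-1.000000=0.1852; V=5.000000+-0.185185+0.185185=5.0000

0 0 source 5.0000
1 3 load 3.3333
2 6 source 5.0000
3 9 load 4.4444
4 12 source 5.0000
5 15 load 4.8148
6 18 source 5.0000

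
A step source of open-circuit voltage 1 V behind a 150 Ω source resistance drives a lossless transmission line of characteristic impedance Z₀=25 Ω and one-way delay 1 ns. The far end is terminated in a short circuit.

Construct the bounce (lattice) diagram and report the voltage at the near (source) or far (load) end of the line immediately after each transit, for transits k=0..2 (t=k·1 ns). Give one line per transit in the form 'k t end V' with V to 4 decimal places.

0 0 source 0.1429
1 1 load 0.0000
2 2 source -0.1020

Γ_L=-1.000000, Γ_S=0.714286; launch V₁=1·25/175=0.142857
k=0 src: V=0.1429
k=1 load: inc=0.142857, refl=0.142857·-1.000000=-0.1429; V=0.000000+0.142857+-0.142857=0.0000
k=2 src: inc=-0.142857, refl=-0.142857·0.714286=-0.1020; V=0.142857+-0.142857+-0.102041=-0.1020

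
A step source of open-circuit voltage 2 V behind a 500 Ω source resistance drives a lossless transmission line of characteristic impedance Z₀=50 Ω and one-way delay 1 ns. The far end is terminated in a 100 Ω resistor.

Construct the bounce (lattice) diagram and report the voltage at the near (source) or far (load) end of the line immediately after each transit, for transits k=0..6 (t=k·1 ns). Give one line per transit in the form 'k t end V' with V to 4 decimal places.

0 0 source 0.1818
1 1 load 0.2424
2 2 source 0.2920
3 3 load 0.3085
4 4 source 0.3221
5 5 load 0.3266
6 6 source 0.3303

Γ_L=0.333333, Γ_S=0.818182; launch V₁=2·50/550=0.181818
k=0 src: V=0.1818
k=1 load: inc=0.181818, refl=0.181818·0.333333=0.0606; V=0.000000+0.181818+0.060606=0.2424
k=2 src: inc=0.060606, refl=0.060606·0.818182=0.0496; V=0.181818+0.060606+0.049587=0.2920
k=3 load: inc=0.049587, refl=0.049587·0.333333=0.0165; V=0.242424+0.049587+0.016529=0.3085
k=4 src: inc=0.016529, refl=0.016529·0.818182=0.0135; V=0.292011+0.016529+0.013524=0.3221
k=5 load: inc=0.013524, refl=0.013524·0.333333=0.0045; V=0.308540+0.013524+0.004508=0.3266
k=6 src: inc=0.004508, refl=0.004508·0.818182=0.0037; V=0.322064+0.004508+0.003688=0.3303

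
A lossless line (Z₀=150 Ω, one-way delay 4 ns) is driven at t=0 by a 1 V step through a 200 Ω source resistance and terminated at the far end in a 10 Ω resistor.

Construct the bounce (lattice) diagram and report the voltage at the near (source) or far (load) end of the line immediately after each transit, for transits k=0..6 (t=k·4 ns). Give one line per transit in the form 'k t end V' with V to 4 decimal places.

Γ_L=-0.875000, Γ_S=0.142857; launch V₁=1·150/350=0.428571
k=0 src: V=0.4286
k=1 load: inc=0.428571, refl=0.428571·-0.875000=-0.3750; V=0.000000+0.428571+-0.375000=0.0536
k=2 src: inc=-0.375000, refl=-0.375000·0.142857=-0.0536; V=0.428571+-0.375000+-0.053571=0.0000
k=3 load: inc=-0.053571, refl=-0.053571·-0.875000=0.0469; V=0.053571+-0.053571+0.046875=0.0469
k=4 src: inc=0.046875, refl=0.046875·0.142857=0.0067; V=0.000000+0.046875+0.006696=0.0536
k=5 load: inc=0.006696, refl=0.006696·-0.875000=-0.0059; V=0.046875+0.006696+-0.005859=0.0477
k=6 src: inc=-0.005859, refl=-0.005859·0.142857=-0.0008; V=0.053571+-0.005859+-0.000837=0.0469

0 0 source 0.4286
1 4 load 0.0536
2 8 source 0.0000
3 12 load 0.0469
4 16 source 0.0536
5 20 load 0.0477
6 24 source 0.0469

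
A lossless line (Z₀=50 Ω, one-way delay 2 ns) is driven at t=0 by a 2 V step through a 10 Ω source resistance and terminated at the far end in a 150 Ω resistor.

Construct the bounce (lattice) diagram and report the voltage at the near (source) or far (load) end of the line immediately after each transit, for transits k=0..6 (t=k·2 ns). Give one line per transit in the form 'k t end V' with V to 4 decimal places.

0 0 source 1.6667
1 2 load 2.5000
2 4 source 1.9444
3 6 load 1.6667
4 8 source 1.8519
5 10 load 1.9444
6 12 source 1.8827

Γ_L=0.500000, Γ_S=-0.666667; launch V₁=2·50/60=1.666667
k=0 src: V=1.6667
k=1 load: inc=1.666667, refl=1.666667·0.500000=0.8333; V=0.000000+1.666667+0.833333=2.5000
k=2 src: inc=0.833333, refl=0.833333·-0.666667=-0.5556; V=1.666667+0.833333+-0.555556=1.9444
k=3 load: inc=-0.555556, refl=-0.555556·0.500000=-0.2778; V=2.500000+-0.555556+-0.277778=1.6667
k=4 src: inc=-0.277778, refl=-0.277778·-0.666667=0.1852; V=1.944444+-0.277778+0.185185=1.8519
k=5 load: inc=0.185185, refl=0.185185·0.500000=0.0926; V=1.666667+0.185185+0.092593=1.9444
k=6 src: inc=0.092593, refl=0.092593·-0.666667=-0.0617; V=1.851852+0.092593+-0.061728=1.8827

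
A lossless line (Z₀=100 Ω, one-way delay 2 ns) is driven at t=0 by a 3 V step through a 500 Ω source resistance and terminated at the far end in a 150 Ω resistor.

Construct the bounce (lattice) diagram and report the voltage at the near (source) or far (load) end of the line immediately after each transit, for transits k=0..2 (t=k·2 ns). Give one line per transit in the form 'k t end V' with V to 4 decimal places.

0 0 source 0.5000
1 2 load 0.6000
2 4 source 0.6667

Γ_L=0.200000, Γ_S=0.666667; launch V₁=3·100/600=0.500000
k=0 src: V=0.5000
k=1 load: inc=0.500000, refl=0.500000·0.200000=0.1000; V=0.000000+0.500000+0.100000=0.6000
k=2 src: inc=0.100000, refl=0.100000·0.666667=0.0667; V=0.500000+0.100000+0.066667=0.6667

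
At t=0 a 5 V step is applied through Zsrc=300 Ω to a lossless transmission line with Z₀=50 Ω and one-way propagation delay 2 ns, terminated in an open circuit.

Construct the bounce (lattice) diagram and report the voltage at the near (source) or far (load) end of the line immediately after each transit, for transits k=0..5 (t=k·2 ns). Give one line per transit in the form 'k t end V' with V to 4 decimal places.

Γ_L=1.000000, Γ_S=0.714286; launch V₁=5·50/350=0.714286
k=0 src: V=0.7143
k=1 load: inc=0.714286, refl=0.714286·1.000000=0.7143; V=0.000000+0.714286+0.714286=1.4286
k=2 src: inc=0.714286, refl=0.714286·0.714286=0.5102; V=0.714286+0.714286+0.510204=1.9388
k=3 load: inc=0.510204, refl=0.510204·1.000000=0.5102; V=1.428571+0.510204+0.510204=2.4490
k=4 src: inc=0.510204, refl=0.510204·0.714286=0.3644; V=1.938776+0.510204+0.364431=2.8134
k=5 load: inc=0.364431, refl=0.364431·1.000000=0.3644; V=2.448980+0.364431+0.364431=3.1778

0 0 source 0.7143
1 2 load 1.4286
2 4 source 1.9388
3 6 load 2.4490
4 8 source 2.8134
5 10 load 3.1778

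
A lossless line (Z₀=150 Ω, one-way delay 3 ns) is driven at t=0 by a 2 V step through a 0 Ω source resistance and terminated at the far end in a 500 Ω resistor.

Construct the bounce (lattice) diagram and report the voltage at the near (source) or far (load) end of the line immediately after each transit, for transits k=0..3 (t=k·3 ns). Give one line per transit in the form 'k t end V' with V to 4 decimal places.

Γ_L=0.538462, Γ_S=-1.000000; launch V₁=2·150/150=2.000000
k=0 src: V=2.0000
k=1 load: inc=2.000000, refl=2.000000·0.538462=1.0769; V=0.000000+2.000000+1.076923=3.0769
k=2 src: inc=1.076923, refl=1.076923·-1.000000=-1.0769; V=2.000000+1.076923+-1.076923=2.0000
k=3 load: inc=-1.076923, refl=-1.076923·0.538462=-0.5799; V=3.076923+-1.076923+-0.579882=1.4201

0 0 source 2.0000
1 3 load 3.0769
2 6 source 2.0000
3 9 load 1.4201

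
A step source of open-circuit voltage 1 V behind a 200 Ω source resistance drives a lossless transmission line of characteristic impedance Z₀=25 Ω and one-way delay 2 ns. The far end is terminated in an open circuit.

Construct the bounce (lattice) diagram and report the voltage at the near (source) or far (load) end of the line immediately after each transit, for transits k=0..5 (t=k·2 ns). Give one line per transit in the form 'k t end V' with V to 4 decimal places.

Γ_L=1.000000, Γ_S=0.777778; launch V₁=1·25/225=0.111111
k=0 src: V=0.1111
k=1 load: inc=0.111111, refl=0.111111·1.000000=0.1111; V=0.000000+0.111111+0.111111=0.2222
k=2 src: inc=0.111111, refl=0.111111·0.777778=0.0864; V=0.111111+0.111111+0.086420=0.3086
k=3 load: inc=0.086420, refl=0.086420·1.000000=0.0864; V=0.222222+0.086420+0.086420=0.3951
k=4 src: inc=0.086420, refl=0.086420·0.777778=0.0672; V=0.308642+0.086420+0.067215=0.4623
k=5 load: inc=0.067215, refl=0.067215·1.000000=0.0672; V=0.395062+0.067215+0.067215=0.5295

0 0 source 0.1111
1 2 load 0.2222
2 4 source 0.3086
3 6 load 0.3951
4 8 source 0.4623
5 10 load 0.5295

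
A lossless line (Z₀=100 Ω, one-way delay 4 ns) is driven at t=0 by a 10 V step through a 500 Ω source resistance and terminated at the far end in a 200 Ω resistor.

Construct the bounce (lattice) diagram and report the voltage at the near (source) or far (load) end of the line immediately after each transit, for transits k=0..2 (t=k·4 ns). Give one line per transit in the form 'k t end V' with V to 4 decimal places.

Γ_L=0.333333, Γ_S=0.666667; launch V₁=10·100/600=1.666667
k=0 src: V=1.6667
k=1 load: inc=1.666667, refl=1.666667·0.333333=0.5556; V=0.000000+1.666667+0.555556=2.2222
k=2 src: inc=0.555556, refl=0.555556·0.666667=0.3704; V=1.666667+0.555556+0.370370=2.5926

0 0 source 1.6667
1 4 load 2.2222
2 8 source 2.5926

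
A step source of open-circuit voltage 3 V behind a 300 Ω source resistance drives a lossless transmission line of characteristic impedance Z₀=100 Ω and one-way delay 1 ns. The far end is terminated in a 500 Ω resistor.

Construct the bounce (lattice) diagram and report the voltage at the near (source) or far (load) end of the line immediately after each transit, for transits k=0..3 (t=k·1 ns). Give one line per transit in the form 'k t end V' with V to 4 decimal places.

0 0 source 0.7500
1 1 load 1.2500
2 2 source 1.5000
3 3 load 1.6667

Γ_L=0.666667, Γ_S=0.500000; launch V₁=3·100/400=0.750000
k=0 src: V=0.7500
k=1 load: inc=0.750000, refl=0.750000·0.666667=0.5000; V=0.000000+0.750000+0.500000=1.2500
k=2 src: inc=0.500000, refl=0.500000·0.500000=0.2500; V=0.750000+0.500000+0.250000=1.5000
k=3 load: inc=0.250000, refl=0.250000·0.666667=0.1667; V=1.250000+0.250000+0.166667=1.6667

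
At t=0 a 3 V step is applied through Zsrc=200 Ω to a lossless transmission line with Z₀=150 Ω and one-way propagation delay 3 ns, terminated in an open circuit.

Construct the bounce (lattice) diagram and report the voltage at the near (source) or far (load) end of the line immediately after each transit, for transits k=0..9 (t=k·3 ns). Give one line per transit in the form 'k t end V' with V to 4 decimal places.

Γ_L=1.000000, Γ_S=0.142857; launch V₁=3·150/350=1.285714
k=0 src: V=1.2857
k=1 load: inc=1.285714, refl=1.285714·1.000000=1.2857; V=0.000000+1.285714+1.285714=2.5714
k=2 src: inc=1.285714, refl=1.285714·0.142857=0.1837; V=1.285714+1.285714+0.183673=2.7551
k=3 load: inc=0.183673, refl=0.183673·1.000000=0.1837; V=2.571429+0.183673+0.183673=2.9388
k=4 src: inc=0.183673, refl=0.183673·0.142857=0.0262; V=2.755102+0.183673+0.026239=2.9650
k=5 load: inc=0.026239, refl=0.026239·1.000000=0.0262; V=2.938776+0.026239+0.026239=2.9913
k=6 src: inc=0.026239, refl=0.026239·0.142857=0.0037; V=2.965015+0.026239+0.003748=2.9950
k=7 load: inc=0.003748, refl=0.003748·1.000000=0.0037; V=2.991254+0.003748+0.003748=2.9988
k=8 src: inc=0.003748, refl=0.003748·0.142857=0.0005; V=2.995002+0.003748+0.000535=2.9993
k=9 load: inc=0.000535, refl=0.000535·1.000000=0.0005; V=2.998751+0.000535+0.000535=2.9998

0 0 source 1.2857
1 3 load 2.5714
2 6 source 2.7551
3 9 load 2.9388
4 12 source 2.9650
5 15 load 2.9913
6 18 source 2.9950
7 21 load 2.9988
8 24 source 2.9993
9 27 load 2.9998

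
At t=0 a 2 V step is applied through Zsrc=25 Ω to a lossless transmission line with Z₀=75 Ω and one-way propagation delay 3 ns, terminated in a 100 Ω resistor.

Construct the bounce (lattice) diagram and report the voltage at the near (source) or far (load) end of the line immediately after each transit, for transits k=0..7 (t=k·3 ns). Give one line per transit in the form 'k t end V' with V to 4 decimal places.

Γ_L=0.142857, Γ_S=-0.500000; launch V₁=2·75/100=1.500000
k=0 src: V=1.5000
k=1 load: inc=1.500000, refl=1.500000·0.142857=0.2143; V=0.000000+1.500000+0.214286=1.7143
k=2 src: inc=0.214286, refl=0.214286·-0.500000=-0.1071; V=1.500000+0.214286+-0.107143=1.6071
k=3 load: inc=-0.107143, refl=-0.107143·0.142857=-0.0153; V=1.714286+-0.107143+-0.015306=1.5918
k=4 src: inc=-0.015306, refl=-0.015306·-0.500000=0.0077; V=1.607143+-0.015306+0.007653=1.5995
k=5 load: inc=0.007653, refl=0.007653·0.142857=0.0011; V=1.591837+0.007653+0.001093=1.6006
k=6 src: inc=0.001093, refl=0.001093·-0.500000=-0.0005; V=1.599490+0.001093+-0.000547=1.6000
k=7 load: inc=-0.000547, refl=-0.000547·0.142857=-0.0001; V=1.600583+-0.000547+-0.000078=1.6000

0 0 source 1.5000
1 3 load 1.7143
2 6 source 1.6071
3 9 load 1.5918
4 12 source 1.5995
5 15 load 1.6006
6 18 source 1.6000
7 21 load 1.6000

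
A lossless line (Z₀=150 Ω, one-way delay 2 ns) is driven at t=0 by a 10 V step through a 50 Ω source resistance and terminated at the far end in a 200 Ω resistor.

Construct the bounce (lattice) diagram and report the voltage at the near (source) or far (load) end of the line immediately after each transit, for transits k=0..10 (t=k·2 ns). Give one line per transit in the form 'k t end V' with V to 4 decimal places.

0 0 source 7.5000
1 2 load 8.5714
2 4 source 8.0357
3 6 load 7.9592
4 8 source 7.9974
5 10 load 8.0029
6 12 source 8.0002
7 14 load 7.9998
8 16 source 8.0000
9 18 load 8.0000
10 20 source 8.0000

Γ_L=0.142857, Γ_S=-0.500000; launch V₁=10·150/200=7.500000
k=0 src: V=7.5000
k=1 load: inc=7.500000, refl=7.500000·0.142857=1.0714; V=0.000000+7.500000+1.071429=8.5714
k=2 src: inc=1.071429, refl=1.071429·-0.500000=-0.5357; V=7.500000+1.071429+-0.535714=8.0357
k=3 load: inc=-0.535714, refl=-0.535714·0.142857=-0.0765; V=8.571429+-0.535714+-0.076531=7.9592
k=4 src: inc=-0.076531, refl=-0.076531·-0.500000=0.0383; V=8.035714+-0.076531+0.038265=7.9974
k=5 load: inc=0.038265, refl=0.038265·0.142857=0.0055; V=7.959184+0.038265+0.005466=8.0029
k=6 src: inc=0.005466, refl=0.005466·-0.500000=-0.0027; V=7.997449+0.005466+-0.002733=8.0002
k=7 load: inc=-0.002733, refl=-0.002733·0.142857=-0.0004; V=8.002915+-0.002733+-0.000390=7.9998
k=8 src: inc=-0.000390, refl=-0.000390·-0.500000=0.0002; V=8.000182+-0.000390+0.000195=8.0000
k=9 load: inc=0.000195, refl=0.000195·0.142857=0.0000; V=7.999792+0.000195+0.000028=8.0000
k=10 src: inc=0.000028, refl=0.000028·-0.500000=-0.0000; V=7.999987+0.000028+-0.000014=8.0000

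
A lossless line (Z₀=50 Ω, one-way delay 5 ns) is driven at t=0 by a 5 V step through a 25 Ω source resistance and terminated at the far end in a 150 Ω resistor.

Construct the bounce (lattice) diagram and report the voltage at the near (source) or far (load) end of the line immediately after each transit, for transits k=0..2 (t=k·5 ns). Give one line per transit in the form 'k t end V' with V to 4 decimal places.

0 0 source 3.3333
1 5 load 5.0000
2 10 source 4.4444

Γ_L=0.500000, Γ_S=-0.333333; launch V₁=5·50/75=3.333333
k=0 src: V=3.3333
k=1 load: inc=3.333333, refl=3.333333·0.500000=1.6667; V=0.000000+3.333333+1.666667=5.0000
k=2 src: inc=1.666667, refl=1.666667·-0.333333=-0.5556; V=3.333333+1.666667+-0.555556=4.4444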